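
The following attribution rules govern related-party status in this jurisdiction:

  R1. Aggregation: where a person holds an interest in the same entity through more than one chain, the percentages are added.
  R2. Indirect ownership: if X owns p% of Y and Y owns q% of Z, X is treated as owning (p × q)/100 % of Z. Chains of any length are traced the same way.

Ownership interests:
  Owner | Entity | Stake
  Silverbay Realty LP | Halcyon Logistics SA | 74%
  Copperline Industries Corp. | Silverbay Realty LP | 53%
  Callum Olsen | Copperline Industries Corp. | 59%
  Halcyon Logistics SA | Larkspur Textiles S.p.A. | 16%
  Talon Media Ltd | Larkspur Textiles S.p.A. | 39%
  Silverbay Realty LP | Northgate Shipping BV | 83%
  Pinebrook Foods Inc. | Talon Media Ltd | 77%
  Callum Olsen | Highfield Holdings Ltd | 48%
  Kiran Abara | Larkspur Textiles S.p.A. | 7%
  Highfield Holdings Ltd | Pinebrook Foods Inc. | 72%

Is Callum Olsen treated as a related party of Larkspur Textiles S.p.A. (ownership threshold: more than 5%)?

Chain via Highfield Holdings Ltd → Pinebrook Foods Inc. → Talon Media Ltd (R2): 48% × 72% × 77% × 39% = 10.378368% of Larkspur Textiles S.p.A.
Chain via Copperline Industries Corp. → Silverbay Realty LP → Halcyon Logistics SA (R2): 59% × 53% × 74% × 16% = 3.702368% of Larkspur Textiles S.p.A.
Aggregating (R1): 10.378368% + 3.702368% = 14.080736%.
14.080736% exceeds the 5% threshold, so Callum is a related party to Larkspur Textiles S.p.A.

Yes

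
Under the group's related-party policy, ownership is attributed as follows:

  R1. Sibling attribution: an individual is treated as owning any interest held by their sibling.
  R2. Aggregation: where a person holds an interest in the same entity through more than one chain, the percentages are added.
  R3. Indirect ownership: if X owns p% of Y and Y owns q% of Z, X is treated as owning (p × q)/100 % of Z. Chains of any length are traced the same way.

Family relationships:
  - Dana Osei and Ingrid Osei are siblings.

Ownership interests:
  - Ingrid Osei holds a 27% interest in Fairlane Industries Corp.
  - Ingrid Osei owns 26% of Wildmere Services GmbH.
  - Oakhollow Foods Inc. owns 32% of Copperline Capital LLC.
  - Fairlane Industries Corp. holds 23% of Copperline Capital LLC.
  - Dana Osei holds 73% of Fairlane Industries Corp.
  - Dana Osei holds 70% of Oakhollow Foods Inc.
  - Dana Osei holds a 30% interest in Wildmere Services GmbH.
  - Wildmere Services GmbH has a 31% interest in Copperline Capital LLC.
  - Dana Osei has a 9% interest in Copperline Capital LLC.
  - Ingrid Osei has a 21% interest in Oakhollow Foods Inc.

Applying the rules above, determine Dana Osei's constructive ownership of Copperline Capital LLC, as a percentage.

By sibling attribution (R1), Dana Osei is treated as also owning Ingrid Osei's interest in Wildmere Services GmbH, giving 30% + 26% = 56%.
By sibling attribution (R1), Dana Osei is treated as also owning Ingrid Osei's interest in Oakhollow Foods Inc, giving 70% + 21% = 91%.
By sibling attribution (R1), Dana Osei is treated as also owning Ingrid Osei's interest in Fairlane Industries Corp, giving 73% + 27% = 100%.
Chain via Wildmere Services GmbH (R3): 56% × 31% = 17.36% of Copperline Capital LLC.
Chain via Oakhollow Foods Inc. (R3): 91% × 32% = 29.12% of Copperline Capital LLC.
Chain via Fairlane Industries Corp. (R3): 100% × 23% = 23% of Copperline Capital LLC.
Direct interest in Copperline Capital LLC: 9%.
Aggregating (R2): 17.36% + 29.12% + 23% + 9% = 78.48%.

78.48%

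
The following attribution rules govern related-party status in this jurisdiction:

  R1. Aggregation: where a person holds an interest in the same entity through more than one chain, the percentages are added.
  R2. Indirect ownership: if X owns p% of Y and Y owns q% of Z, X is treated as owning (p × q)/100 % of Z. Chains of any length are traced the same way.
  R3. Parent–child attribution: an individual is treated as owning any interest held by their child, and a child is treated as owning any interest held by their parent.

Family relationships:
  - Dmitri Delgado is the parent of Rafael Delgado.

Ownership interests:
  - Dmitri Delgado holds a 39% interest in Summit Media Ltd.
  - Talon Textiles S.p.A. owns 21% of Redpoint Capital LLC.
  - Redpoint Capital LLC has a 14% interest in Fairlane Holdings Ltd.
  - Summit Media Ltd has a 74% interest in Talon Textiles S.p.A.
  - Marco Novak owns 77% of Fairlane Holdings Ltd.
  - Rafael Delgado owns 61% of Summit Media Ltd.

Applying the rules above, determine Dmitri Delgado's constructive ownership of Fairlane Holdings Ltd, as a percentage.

2.1756%

By parent–child attribution (R3), Dmitri Delgado is treated as also owning Rafael Delgado's interest in Summit Media Ltd, giving 39% + 61% = 100%.
Chain via Summit Media Ltd → Talon Textiles S.p.A. → Redpoint Capital LLC (R2): 100% × 74% × 21% × 14% = 2.1756% of Fairlane Holdings Ltd.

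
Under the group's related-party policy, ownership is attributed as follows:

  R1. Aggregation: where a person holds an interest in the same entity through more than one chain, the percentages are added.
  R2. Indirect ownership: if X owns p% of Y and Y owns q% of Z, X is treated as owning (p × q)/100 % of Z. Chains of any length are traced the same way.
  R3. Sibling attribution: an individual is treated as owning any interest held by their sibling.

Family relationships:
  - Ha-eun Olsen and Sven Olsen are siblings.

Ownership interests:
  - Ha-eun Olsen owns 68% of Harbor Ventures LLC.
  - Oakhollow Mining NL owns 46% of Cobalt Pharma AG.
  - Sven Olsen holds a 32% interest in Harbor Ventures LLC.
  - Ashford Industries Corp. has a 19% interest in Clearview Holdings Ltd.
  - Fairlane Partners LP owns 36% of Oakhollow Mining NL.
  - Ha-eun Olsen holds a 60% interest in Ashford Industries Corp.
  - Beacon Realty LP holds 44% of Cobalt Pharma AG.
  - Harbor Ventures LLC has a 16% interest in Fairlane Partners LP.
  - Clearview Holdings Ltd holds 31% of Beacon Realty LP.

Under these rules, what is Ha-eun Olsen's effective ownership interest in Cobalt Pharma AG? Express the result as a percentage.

By sibling attribution (R3), Ha-eun Olsen is treated as also owning Sven Olsen's interest in Harbor Ventures LLC, giving 68% + 32% = 100%.
Chain via Ashford Industries Corp. → Clearview Holdings Ltd → Beacon Realty LP (R2): 60% × 19% × 31% × 44% = 1.55496% of Cobalt Pharma AG.
Chain via Harbor Ventures LLC → Fairlane Partners LP → Oakhollow Mining NL (R2): 100% × 16% × 36% × 46% = 2.6496% of Cobalt Pharma AG.
Aggregating (R1): 1.55496% + 2.6496% = 4.20456%.

4.20456%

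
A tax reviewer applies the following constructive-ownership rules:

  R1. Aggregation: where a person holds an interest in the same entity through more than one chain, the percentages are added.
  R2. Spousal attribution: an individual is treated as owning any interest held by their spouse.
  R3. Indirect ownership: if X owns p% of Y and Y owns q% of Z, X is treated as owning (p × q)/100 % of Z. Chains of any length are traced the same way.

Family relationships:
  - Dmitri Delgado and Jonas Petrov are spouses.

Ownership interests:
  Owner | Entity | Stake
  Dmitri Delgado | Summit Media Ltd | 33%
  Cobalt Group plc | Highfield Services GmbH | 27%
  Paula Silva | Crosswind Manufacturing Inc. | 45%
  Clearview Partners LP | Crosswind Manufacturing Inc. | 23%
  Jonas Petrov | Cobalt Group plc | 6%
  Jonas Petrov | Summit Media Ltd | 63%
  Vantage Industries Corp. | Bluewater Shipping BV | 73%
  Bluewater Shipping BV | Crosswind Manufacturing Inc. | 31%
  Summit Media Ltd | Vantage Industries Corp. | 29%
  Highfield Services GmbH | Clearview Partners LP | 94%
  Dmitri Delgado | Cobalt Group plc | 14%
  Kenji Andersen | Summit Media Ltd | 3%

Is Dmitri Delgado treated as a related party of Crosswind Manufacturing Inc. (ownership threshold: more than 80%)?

No

By spousal attribution (R2), Dmitri Delgado is treated as also owning Jonas Petrov's interest in Cobalt Group plc, giving 14% + 6% = 20%.
By spousal attribution (R2), Dmitri Delgado is treated as also owning Jonas Petrov's interest in Summit Media Ltd, giving 33% + 63% = 96%.
Chain via Cobalt Group plc → Highfield Services GmbH → Clearview Partners LP (R3): 20% × 27% × 94% × 23% = 1.16748% of Crosswind Manufacturing Inc.
Chain via Summit Media Ltd → Vantage Industries Corp. → Bluewater Shipping BV (R3): 96% × 29% × 73% × 31% = 6.300192% of Crosswind Manufacturing Inc.
Aggregating (R1): 1.16748% + 6.300192% = 7.467672%.
7.467672% does not exceed the 80% threshold, so Dmitri is not a related party to Crosswind Manufacturing Inc.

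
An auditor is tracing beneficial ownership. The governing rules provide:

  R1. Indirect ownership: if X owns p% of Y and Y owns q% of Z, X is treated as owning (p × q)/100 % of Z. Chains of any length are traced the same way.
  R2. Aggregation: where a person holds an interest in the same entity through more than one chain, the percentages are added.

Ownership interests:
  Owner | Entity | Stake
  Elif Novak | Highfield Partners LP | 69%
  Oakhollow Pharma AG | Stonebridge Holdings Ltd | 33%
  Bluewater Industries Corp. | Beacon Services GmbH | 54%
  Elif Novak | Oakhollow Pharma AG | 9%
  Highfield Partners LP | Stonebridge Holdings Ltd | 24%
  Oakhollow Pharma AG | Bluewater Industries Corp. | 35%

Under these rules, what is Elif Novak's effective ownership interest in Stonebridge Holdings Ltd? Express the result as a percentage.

19.53%

Chain via Oakhollow Pharma AG (R1): 9% × 33% = 2.97% of Stonebridge Holdings Ltd.
Chain via Highfield Partners LP (R1): 69% × 24% = 16.56% of Stonebridge Holdings Ltd.
Aggregating (R2): 2.97% + 16.56% = 19.53%.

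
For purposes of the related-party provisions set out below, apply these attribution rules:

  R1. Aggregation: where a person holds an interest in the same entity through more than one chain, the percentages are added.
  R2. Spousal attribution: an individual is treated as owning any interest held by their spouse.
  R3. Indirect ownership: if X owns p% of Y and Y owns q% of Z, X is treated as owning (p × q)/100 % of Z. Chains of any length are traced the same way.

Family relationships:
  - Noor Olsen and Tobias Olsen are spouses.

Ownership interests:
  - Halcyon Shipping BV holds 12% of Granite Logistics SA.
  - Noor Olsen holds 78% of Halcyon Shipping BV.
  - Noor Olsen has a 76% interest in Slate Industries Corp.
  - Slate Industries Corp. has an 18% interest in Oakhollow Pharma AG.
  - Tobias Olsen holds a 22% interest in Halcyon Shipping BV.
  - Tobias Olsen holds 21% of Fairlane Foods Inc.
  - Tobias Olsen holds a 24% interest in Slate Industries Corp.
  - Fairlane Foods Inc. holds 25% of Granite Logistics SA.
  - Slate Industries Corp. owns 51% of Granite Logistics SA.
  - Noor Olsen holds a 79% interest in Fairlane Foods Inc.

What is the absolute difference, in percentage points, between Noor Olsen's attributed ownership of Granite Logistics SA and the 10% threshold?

78

By spousal attribution (R2), Noor Olsen is treated as also owning Tobias Olsen's interest in Slate Industries Corp, giving 76% + 24% = 100%.
By spousal attribution (R2), Noor Olsen is treated as also owning Tobias Olsen's interest in Halcyon Shipping BV, giving 78% + 22% = 100%.
By spousal attribution (R2), Noor Olsen is treated as also owning Tobias Olsen's interest in Fairlane Foods Inc, giving 79% + 21% = 100%.
Chain via Slate Industries Corp. (R3): 100% × 51% = 51% of Granite Logistics SA.
Chain via Halcyon Shipping BV (R3): 100% × 12% = 12% of Granite Logistics SA.
Chain via Fairlane Foods Inc. (R3): 100% × 25% = 25% of Granite Logistics SA.
Aggregating (R1): 51% + 12% + 25% = 88%.
88% exceeds the 10% threshold by 78 percentage points.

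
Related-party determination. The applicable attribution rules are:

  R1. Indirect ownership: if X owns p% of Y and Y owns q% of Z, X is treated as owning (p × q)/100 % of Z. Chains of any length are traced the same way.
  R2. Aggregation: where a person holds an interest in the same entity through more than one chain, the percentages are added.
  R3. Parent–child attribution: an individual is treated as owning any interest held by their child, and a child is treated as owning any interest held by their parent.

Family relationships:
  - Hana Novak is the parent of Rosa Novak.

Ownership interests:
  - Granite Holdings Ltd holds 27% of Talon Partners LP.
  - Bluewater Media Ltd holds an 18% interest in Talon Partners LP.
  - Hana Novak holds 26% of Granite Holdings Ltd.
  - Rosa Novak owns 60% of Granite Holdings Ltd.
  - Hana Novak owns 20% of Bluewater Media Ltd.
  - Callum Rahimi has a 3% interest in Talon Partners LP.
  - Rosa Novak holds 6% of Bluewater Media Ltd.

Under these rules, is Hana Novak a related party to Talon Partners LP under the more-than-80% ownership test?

No

By parent–child attribution (R3), Hana Novak is treated as also owning Rosa Novak's interest in Bluewater Media Ltd, giving 20% + 6% = 26%.
By parent–child attribution (R3), Hana Novak is treated as also owning Rosa Novak's interest in Granite Holdings Ltd, giving 26% + 60% = 86%.
Chain via Bluewater Media Ltd (R1): 26% × 18% = 4.68% of Talon Partners LP.
Chain via Granite Holdings Ltd (R1): 86% × 27% = 23.22% of Talon Partners LP.
Aggregating (R2): 4.68% + 23.22% = 27.9%.
27.9% does not exceed the 80% threshold, so Hana is not a related party to Talon Partners LP.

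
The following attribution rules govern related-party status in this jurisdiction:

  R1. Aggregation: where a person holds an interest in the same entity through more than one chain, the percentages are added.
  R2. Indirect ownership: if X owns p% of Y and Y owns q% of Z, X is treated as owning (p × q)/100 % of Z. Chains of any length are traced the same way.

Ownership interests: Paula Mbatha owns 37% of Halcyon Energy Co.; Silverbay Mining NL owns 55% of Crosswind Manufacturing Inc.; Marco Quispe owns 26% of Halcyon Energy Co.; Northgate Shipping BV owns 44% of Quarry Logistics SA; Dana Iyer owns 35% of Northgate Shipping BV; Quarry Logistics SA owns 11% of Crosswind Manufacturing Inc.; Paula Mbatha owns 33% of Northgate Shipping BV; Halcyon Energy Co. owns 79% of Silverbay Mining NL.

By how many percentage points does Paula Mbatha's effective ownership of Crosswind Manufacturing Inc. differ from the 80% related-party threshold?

62.3263

Chain via Halcyon Energy Co. → Silverbay Mining NL (R2): 37% × 79% × 55% = 16.0765% of Crosswind Manufacturing Inc.
Chain via Northgate Shipping BV → Quarry Logistics SA (R2): 33% × 44% × 11% = 1.5972% of Crosswind Manufacturing Inc.
Aggregating (R1): 16.0765% + 1.5972% = 17.6737%.
17.6737% falls short of the 80% threshold by 62.3263 percentage points.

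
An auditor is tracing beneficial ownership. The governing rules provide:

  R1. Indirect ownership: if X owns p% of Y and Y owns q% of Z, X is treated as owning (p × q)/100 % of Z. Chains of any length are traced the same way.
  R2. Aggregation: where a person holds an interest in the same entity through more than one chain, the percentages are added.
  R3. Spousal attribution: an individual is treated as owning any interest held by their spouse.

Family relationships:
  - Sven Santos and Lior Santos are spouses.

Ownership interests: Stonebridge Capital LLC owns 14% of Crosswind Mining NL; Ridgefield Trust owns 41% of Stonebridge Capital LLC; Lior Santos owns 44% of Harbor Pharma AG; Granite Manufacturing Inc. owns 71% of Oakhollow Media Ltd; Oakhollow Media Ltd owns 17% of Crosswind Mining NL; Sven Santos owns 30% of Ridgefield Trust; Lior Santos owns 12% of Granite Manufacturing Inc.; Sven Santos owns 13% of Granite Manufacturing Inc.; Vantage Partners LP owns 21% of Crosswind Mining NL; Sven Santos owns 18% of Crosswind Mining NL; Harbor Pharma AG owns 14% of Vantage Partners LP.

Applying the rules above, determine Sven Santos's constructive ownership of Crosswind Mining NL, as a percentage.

By spousal attribution (R3), Sven Santos is treated as also owning Lior Santos's interest in Granite Manufacturing Inc, giving 13% + 12% = 25%.
By spousal attribution (R3), Sven Santos is treated as owning Lior Santos's 44% interest in Harbor Pharma AG.
Chain via Ridgefield Trust → Stonebridge Capital LLC (R1): 30% × 41% × 14% = 1.722% of Crosswind Mining NL.
Chain via Granite Manufacturing Inc. → Oakhollow Media Ltd (R1): 25% × 71% × 17% = 3.0175% of Crosswind Mining NL.
Direct interest in Crosswind Mining NL: 18%.
Chain via Harbor Pharma AG → Vantage Partners LP (R1): 44% × 14% × 21% = 1.2936% of Crosswind Mining NL.
Aggregating (R2): 1.722% + 3.0175% + 18% + 1.2936% = 24.0331%.

24.0331%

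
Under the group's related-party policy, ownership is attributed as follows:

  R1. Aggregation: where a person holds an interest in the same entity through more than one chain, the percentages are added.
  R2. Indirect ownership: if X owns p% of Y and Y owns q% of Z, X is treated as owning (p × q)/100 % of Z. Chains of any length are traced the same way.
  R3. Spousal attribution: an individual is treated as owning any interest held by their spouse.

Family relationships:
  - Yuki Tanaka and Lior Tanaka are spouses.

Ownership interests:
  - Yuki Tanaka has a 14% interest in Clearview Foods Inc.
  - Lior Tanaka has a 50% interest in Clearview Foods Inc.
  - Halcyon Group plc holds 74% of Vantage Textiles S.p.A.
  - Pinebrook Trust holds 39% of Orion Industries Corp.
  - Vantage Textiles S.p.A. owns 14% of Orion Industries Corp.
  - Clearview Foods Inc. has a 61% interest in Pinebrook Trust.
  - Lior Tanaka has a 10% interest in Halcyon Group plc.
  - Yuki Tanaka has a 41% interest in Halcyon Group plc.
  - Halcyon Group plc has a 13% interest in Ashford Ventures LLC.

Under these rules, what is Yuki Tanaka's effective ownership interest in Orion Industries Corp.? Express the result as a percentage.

20.5092%

By spousal attribution (R3), Yuki Tanaka is treated as also owning Lior Tanaka's interest in Clearview Foods Inc, giving 14% + 50% = 64%.
By spousal attribution (R3), Yuki Tanaka is treated as also owning Lior Tanaka's interest in Halcyon Group plc, giving 41% + 10% = 51%.
Chain via Clearview Foods Inc. → Pinebrook Trust (R2): 64% × 61% × 39% = 15.2256% of Orion Industries Corp.
Chain via Halcyon Group plc → Vantage Textiles S.p.A. (R2): 51% × 74% × 14% = 5.2836% of Orion Industries Corp.
Aggregating (R1): 15.2256% + 5.2836% = 20.5092%.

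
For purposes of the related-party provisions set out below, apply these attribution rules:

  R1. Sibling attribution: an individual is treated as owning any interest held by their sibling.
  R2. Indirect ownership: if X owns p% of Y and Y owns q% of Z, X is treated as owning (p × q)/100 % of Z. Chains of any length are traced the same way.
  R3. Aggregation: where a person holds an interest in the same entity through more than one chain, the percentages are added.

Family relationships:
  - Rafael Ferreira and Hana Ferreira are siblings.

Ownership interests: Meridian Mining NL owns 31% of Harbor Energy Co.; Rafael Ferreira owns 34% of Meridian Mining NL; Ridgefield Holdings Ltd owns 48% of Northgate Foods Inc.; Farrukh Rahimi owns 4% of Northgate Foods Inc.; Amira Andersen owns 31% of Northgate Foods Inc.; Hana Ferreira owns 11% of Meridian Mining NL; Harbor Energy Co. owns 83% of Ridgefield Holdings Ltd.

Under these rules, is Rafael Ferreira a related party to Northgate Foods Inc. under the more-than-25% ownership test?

No

By sibling attribution (R1), Rafael Ferreira is treated as also owning Hana Ferreira's interest in Meridian Mining NL, giving 34% + 11% = 45%.
Chain via Meridian Mining NL → Harbor Energy Co. → Ridgefield Holdings Ltd (R2): 45% × 31% × 83% × 48% = 5.55768% of Northgate Foods Inc.
5.55768% does not exceed the 25% threshold, so Rafael is not a related party to Northgate Foods Inc.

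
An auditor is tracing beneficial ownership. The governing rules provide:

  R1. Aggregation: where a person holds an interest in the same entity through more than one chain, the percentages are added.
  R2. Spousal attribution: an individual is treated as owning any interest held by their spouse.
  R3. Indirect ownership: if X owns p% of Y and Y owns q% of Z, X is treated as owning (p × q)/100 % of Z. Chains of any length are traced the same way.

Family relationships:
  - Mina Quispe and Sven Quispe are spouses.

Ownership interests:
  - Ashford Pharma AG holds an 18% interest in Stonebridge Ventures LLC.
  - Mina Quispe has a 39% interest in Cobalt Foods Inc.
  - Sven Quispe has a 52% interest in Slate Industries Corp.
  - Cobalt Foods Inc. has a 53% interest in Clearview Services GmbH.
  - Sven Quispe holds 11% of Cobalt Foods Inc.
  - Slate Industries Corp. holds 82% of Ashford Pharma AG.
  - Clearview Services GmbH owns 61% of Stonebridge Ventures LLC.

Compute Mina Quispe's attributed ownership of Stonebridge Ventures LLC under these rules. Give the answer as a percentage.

23.8402%

By spousal attribution (R2), Mina Quispe is treated as also owning Sven Quispe's interest in Cobalt Foods Inc, giving 39% + 11% = 50%.
By spousal attribution (R2), Mina Quispe is treated as owning Sven Quispe's 52% interest in Slate Industries Corp.
Chain via Cobalt Foods Inc. → Clearview Services GmbH (R3): 50% × 53% × 61% = 16.165% of Stonebridge Ventures LLC.
Chain via Slate Industries Corp. → Ashford Pharma AG (R3): 52% × 82% × 18% = 7.6752% of Stonebridge Ventures LLC.
Aggregating (R1): 16.165% + 7.6752% = 23.8402%.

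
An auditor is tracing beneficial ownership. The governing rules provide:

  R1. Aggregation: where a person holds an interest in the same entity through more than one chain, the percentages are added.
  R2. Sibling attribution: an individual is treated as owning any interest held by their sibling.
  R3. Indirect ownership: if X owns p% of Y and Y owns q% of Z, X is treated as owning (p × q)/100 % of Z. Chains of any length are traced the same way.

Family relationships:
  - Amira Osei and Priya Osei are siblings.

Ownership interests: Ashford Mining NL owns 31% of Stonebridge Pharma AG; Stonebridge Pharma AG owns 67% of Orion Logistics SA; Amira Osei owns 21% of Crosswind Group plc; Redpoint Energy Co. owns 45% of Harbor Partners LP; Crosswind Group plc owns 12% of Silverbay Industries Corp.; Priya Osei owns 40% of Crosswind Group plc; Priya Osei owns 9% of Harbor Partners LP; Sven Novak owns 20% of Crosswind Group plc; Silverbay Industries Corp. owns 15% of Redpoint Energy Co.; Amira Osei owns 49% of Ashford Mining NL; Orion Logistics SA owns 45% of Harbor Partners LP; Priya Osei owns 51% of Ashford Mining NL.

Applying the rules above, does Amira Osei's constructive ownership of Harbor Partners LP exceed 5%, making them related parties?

By sibling attribution (R2), Amira Osei is treated as also owning Priya Osei's interest in Crosswind Group plc, giving 21% + 40% = 61%.
By sibling attribution (R2), Amira Osei is treated as also owning Priya Osei's interest in Ashford Mining NL, giving 49% + 51% = 100%.
By sibling attribution (R2), Amira Osei is treated as owning Priya Osei's 9% interest in Harbor Partners LP.
Chain via Crosswind Group plc → Silverbay Industries Corp. → Redpoint Energy Co. (R3): 61% × 12% × 15% × 45% = 0.4941% of Harbor Partners LP.
Chain via Ashford Mining NL → Stonebridge Pharma AG → Orion Logistics SA (R3): 100% × 31% × 67% × 45% = 9.3465% of Harbor Partners LP.
Direct interest in Harbor Partners LP: 9%.
Aggregating (R1): 0.4941% + 9.3465% + 9% = 18.8406%.
18.8406% exceeds the 5% threshold, so Amira is a related party to Harbor Partners LP.

Yes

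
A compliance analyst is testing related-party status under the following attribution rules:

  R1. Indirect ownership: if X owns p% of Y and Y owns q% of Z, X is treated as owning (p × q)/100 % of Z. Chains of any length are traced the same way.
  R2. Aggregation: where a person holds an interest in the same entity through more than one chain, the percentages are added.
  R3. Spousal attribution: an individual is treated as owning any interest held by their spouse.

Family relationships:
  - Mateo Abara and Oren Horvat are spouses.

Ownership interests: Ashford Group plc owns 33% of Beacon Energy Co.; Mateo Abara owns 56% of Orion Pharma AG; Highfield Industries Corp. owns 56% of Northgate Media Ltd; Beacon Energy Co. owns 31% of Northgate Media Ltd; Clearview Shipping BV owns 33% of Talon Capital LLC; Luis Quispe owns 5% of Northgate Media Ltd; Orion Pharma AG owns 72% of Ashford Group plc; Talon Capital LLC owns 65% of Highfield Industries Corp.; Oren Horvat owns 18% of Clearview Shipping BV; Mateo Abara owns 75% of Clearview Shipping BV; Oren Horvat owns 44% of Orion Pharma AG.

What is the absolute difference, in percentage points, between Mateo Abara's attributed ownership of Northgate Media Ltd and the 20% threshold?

1.46324

By spousal attribution (R3), Mateo Abara is treated as also owning Oren Horvat's interest in Clearview Shipping BV, giving 75% + 18% = 93%.
By spousal attribution (R3), Mateo Abara is treated as also owning Oren Horvat's interest in Orion Pharma AG, giving 56% + 44% = 100%.
Chain via Clearview Shipping BV → Talon Capital LLC → Highfield Industries Corp. (R1): 93% × 33% × 65% × 56% = 11.17116% of Northgate Media Ltd.
Chain via Orion Pharma AG → Ashford Group plc → Beacon Energy Co. (R1): 100% × 72% × 33% × 31% = 7.3656% of Northgate Media Ltd.
Aggregating (R2): 11.17116% + 7.3656% = 18.53676%.
18.53676% falls short of the 20% threshold by 1.46324 percentage points.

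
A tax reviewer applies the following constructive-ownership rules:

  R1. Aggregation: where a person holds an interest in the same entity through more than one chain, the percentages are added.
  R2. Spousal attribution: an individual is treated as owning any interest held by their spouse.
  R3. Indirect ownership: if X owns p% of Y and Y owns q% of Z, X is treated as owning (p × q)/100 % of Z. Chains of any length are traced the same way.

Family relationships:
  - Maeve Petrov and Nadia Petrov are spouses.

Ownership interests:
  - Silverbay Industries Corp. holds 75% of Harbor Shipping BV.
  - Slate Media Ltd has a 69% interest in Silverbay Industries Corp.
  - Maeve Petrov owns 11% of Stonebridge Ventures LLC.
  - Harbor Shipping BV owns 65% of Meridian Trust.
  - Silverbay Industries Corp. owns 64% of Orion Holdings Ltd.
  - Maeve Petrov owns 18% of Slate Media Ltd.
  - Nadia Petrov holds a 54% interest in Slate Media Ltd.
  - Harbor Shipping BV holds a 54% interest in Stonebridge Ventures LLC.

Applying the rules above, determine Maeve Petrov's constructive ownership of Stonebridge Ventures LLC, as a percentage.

31.1204%

By spousal attribution (R2), Maeve Petrov is treated as also owning Nadia Petrov's interest in Slate Media Ltd, giving 18% + 54% = 72%.
Chain via Slate Media Ltd → Silverbay Industries Corp. → Harbor Shipping BV (R3): 72% × 69% × 75% × 54% = 20.1204% of Stonebridge Ventures LLC.
Direct interest in Stonebridge Ventures LLC: 11%.
Aggregating (R1): 20.1204% + 11% = 31.1204%.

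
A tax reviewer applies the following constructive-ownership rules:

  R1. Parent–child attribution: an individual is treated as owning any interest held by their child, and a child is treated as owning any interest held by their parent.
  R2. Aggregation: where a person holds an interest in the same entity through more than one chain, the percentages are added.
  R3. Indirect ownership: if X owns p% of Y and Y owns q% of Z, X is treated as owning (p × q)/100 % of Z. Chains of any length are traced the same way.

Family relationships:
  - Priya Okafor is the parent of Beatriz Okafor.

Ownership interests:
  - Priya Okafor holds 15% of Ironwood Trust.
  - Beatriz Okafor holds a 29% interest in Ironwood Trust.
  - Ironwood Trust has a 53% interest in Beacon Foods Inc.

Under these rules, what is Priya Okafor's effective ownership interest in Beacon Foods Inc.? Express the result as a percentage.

By parent–child attribution (R1), Priya Okafor is treated as also owning Beatriz Okafor's interest in Ironwood Trust, giving 15% + 29% = 44%.
Chain via Ironwood Trust (R3): 44% × 53% = 23.32% of Beacon Foods Inc.

23.32%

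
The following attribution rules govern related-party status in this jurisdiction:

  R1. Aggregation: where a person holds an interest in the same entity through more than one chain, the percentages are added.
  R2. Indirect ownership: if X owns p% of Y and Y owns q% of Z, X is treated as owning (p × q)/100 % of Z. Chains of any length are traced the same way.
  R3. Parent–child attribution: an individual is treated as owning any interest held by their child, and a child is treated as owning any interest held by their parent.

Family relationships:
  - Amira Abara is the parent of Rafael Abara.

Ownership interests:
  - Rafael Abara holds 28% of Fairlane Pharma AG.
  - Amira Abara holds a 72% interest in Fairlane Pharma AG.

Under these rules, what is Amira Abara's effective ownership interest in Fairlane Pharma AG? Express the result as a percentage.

By parent–child attribution (R3), Amira Abara is treated as also owning Rafael Abara's interest in Fairlane Pharma AG, giving 72% + 28% = 100%.
Direct interest in Fairlane Pharma AG: 100%.

100%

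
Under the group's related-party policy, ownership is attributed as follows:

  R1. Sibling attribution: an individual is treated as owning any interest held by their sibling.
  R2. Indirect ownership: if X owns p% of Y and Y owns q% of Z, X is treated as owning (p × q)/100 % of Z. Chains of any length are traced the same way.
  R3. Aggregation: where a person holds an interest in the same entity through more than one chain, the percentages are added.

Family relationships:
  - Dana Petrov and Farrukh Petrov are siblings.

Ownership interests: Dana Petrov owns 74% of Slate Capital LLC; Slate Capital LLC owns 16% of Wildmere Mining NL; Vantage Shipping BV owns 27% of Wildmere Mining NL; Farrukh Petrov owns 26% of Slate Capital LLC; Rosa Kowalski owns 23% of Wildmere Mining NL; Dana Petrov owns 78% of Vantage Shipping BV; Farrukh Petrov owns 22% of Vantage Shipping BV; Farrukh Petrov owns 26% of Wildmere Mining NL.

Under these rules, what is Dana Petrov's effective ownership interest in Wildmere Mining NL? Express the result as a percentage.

By sibling attribution (R1), Dana Petrov is treated as also owning Farrukh Petrov's interest in Vantage Shipping BV, giving 78% + 22% = 100%.
By sibling attribution (R1), Dana Petrov is treated as also owning Farrukh Petrov's interest in Slate Capital LLC, giving 74% + 26% = 100%.
By sibling attribution (R1), Dana Petrov is treated as owning Farrukh Petrov's 26% interest in Wildmere Mining NL.
Chain via Vantage Shipping BV (R2): 100% × 27% = 27% of Wildmere Mining NL.
Chain via Slate Capital LLC (R2): 100% × 16% = 16% of Wildmere Mining NL.
Direct interest in Wildmere Mining NL: 26%.
Aggregating (R3): 27% + 16% + 26% = 69%.

69%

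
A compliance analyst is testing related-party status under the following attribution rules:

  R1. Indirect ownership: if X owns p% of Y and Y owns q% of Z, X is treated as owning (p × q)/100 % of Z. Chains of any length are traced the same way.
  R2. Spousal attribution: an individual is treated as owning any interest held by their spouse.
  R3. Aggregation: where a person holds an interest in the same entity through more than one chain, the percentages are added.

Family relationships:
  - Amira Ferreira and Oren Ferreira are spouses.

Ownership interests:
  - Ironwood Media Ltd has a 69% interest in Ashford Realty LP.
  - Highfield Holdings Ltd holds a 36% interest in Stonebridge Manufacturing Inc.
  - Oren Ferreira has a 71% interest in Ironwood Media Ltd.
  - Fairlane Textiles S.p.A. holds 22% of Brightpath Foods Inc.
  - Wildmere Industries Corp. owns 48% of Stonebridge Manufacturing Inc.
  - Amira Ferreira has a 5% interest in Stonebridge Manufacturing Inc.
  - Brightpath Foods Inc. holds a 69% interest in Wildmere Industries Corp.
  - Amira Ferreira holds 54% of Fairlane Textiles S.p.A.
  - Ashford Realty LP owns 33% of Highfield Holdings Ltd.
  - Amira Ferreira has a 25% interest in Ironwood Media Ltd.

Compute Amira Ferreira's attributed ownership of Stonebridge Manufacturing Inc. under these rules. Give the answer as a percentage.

16.803968%

By spousal attribution (R2), Amira Ferreira is treated as also owning Oren Ferreira's interest in Ironwood Media Ltd, giving 25% + 71% = 96%.
Chain via Ironwood Media Ltd → Ashford Realty LP → Highfield Holdings Ltd (R1): 96% × 69% × 33% × 36% = 7.869312% of Stonebridge Manufacturing Inc.
Chain via Fairlane Textiles S.p.A. → Brightpath Foods Inc. → Wildmere Industries Corp. (R1): 54% × 22% × 69% × 48% = 3.934656% of Stonebridge Manufacturing Inc.
Direct interest in Stonebridge Manufacturing Inc: 5%.
Aggregating (R3): 7.869312% + 3.934656% + 5% = 16.803968%.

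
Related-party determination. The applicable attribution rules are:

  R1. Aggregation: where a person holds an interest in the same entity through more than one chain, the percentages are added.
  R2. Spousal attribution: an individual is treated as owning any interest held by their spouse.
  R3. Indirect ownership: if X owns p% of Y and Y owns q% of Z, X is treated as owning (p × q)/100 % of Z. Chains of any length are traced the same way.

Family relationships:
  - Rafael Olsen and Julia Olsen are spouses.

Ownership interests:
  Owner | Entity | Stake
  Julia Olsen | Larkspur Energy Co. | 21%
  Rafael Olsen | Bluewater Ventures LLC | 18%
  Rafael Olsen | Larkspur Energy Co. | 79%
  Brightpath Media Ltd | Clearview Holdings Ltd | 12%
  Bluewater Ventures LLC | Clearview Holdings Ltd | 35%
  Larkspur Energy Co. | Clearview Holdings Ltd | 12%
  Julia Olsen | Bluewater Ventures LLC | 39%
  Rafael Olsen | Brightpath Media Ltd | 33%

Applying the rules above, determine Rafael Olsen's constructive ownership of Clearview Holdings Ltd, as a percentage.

By spousal attribution (R2), Rafael Olsen is treated as also owning Julia Olsen's interest in Larkspur Energy Co, giving 79% + 21% = 100%.
By spousal attribution (R2), Rafael Olsen is treated as also owning Julia Olsen's interest in Bluewater Ventures LLC, giving 18% + 39% = 57%.
Chain via Brightpath Media Ltd (R3): 33% × 12% = 3.96% of Clearview Holdings Ltd.
Chain via Larkspur Energy Co. (R3): 100% × 12% = 12% of Clearview Holdings Ltd.
Chain via Bluewater Ventures LLC (R3): 57% × 35% = 19.95% of Clearview Holdings Ltd.
Aggregating (R1): 3.96% + 12% + 19.95% = 35.91%.

35.91%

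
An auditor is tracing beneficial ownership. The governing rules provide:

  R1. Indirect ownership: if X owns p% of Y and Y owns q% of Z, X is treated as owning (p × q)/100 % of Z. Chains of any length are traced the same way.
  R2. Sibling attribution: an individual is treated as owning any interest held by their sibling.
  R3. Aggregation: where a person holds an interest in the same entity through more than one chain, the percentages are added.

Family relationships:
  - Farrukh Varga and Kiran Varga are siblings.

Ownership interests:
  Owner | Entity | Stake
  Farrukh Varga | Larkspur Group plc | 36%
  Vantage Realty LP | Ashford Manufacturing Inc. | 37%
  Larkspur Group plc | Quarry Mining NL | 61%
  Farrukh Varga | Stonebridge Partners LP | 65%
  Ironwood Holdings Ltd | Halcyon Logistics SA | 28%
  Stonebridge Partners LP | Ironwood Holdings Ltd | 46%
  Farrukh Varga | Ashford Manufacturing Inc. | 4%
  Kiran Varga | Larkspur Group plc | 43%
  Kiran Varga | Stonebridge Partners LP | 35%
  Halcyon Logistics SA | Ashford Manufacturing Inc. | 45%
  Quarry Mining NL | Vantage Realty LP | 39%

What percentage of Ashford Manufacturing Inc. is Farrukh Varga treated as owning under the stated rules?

By sibling attribution (R2), Farrukh Varga is treated as also owning Kiran Varga's interest in Larkspur Group plc, giving 36% + 43% = 79%.
By sibling attribution (R2), Farrukh Varga is treated as also owning Kiran Varga's interest in Stonebridge Partners LP, giving 65% + 35% = 100%.
Chain via Larkspur Group plc → Quarry Mining NL → Vantage Realty LP (R1): 79% × 61% × 39% × 37% = 6.953817% of Ashford Manufacturing Inc.
Chain via Stonebridge Partners LP → Ironwood Holdings Ltd → Halcyon Logistics SA (R1): 100% × 46% × 28% × 45% = 5.796% of Ashford Manufacturing Inc.
Direct interest in Ashford Manufacturing Inc: 4%.
Aggregating (R3): 6.953817% + 5.796% + 4% = 16.749817%.

16.749817%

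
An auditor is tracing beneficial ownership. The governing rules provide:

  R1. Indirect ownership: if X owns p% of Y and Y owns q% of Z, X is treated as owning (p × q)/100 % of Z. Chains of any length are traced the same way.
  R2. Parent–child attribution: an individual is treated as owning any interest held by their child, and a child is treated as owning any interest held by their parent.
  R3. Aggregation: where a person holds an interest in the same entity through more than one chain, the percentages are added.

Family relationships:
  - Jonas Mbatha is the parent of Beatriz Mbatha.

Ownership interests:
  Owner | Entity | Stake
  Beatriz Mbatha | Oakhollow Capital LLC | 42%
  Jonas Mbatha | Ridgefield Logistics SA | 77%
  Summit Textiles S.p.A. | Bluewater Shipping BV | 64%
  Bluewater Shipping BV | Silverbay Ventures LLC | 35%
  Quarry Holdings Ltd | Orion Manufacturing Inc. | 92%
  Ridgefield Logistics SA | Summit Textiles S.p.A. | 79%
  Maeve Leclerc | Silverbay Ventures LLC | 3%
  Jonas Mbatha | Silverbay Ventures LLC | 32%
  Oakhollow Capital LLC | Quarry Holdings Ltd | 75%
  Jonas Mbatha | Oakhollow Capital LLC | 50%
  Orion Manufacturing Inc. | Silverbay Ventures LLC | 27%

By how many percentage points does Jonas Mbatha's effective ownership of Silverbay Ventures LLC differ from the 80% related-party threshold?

By parent–child attribution (R2), Jonas Mbatha is treated as also owning Beatriz Mbatha's interest in Oakhollow Capital LLC, giving 50% + 42% = 92%.
Chain via Oakhollow Capital LLC → Quarry Holdings Ltd → Orion Manufacturing Inc. (R1): 92% × 75% × 92% × 27% = 17.1396% of Silverbay Ventures LLC.
Chain via Ridgefield Logistics SA → Summit Textiles S.p.A. → Bluewater Shipping BV (R1): 77% × 79% × 64% × 35% = 13.62592% of Silverbay Ventures LLC.
Direct interest in Silverbay Ventures LLC: 32%.
Aggregating (R3): 17.1396% + 13.62592% + 32% = 62.76552%.
62.76552% falls short of the 80% threshold by 17.23448 percentage points.

17.23448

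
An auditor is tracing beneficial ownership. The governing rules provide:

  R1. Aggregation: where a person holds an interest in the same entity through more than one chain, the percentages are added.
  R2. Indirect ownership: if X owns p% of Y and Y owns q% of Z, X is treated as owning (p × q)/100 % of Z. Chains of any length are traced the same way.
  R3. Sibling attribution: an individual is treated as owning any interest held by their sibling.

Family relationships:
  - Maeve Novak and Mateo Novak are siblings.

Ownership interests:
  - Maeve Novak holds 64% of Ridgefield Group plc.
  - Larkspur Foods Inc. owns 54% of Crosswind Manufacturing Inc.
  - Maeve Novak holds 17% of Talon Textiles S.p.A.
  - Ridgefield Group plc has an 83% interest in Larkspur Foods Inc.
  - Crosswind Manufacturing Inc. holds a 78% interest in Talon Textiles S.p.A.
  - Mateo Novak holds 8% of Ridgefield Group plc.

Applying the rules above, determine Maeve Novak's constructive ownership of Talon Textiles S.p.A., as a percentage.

42.170912%

By sibling attribution (R3), Maeve Novak is treated as also owning Mateo Novak's interest in Ridgefield Group plc, giving 64% + 8% = 72%.
Chain via Ridgefield Group plc → Larkspur Foods Inc. → Crosswind Manufacturing Inc. (R2): 72% × 83% × 54% × 78% = 25.170912% of Talon Textiles S.p.A.
Direct interest in Talon Textiles S.p.A: 17%.
Aggregating (R1): 25.170912% + 17% = 42.170912%.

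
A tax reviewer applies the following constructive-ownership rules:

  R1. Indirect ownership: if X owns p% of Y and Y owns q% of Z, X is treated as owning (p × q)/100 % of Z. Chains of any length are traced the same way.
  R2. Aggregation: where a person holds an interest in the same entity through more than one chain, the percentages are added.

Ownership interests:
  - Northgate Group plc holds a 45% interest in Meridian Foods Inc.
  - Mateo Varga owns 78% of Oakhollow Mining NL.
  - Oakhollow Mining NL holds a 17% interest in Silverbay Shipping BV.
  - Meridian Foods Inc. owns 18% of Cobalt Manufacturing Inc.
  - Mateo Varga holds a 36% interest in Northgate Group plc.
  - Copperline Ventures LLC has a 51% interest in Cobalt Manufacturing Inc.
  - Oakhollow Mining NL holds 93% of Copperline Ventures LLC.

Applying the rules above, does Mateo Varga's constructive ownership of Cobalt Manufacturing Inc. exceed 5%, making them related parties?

Yes

Chain via Oakhollow Mining NL → Copperline Ventures LLC (R1): 78% × 93% × 51% = 36.9954% of Cobalt Manufacturing Inc.
Chain via Northgate Group plc → Meridian Foods Inc. (R1): 36% × 45% × 18% = 2.916% of Cobalt Manufacturing Inc.
Aggregating (R2): 36.9954% + 2.916% = 39.9114%.
39.9114% exceeds the 5% threshold, so Mateo is a related party to Cobalt Manufacturing Inc.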